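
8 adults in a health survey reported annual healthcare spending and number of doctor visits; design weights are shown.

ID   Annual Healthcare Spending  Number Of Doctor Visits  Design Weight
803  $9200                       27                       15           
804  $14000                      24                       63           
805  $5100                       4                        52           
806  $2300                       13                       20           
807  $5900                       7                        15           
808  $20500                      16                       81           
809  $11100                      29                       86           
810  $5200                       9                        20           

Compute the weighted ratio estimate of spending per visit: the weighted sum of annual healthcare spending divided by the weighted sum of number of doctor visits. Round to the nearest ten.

640

Σ wᵢ·y = 9200×15 + 14000×63 + 5100×52 + 2300×20 + 5900×15 + 20500×81 + 11100×86 + 5200×20
  = 138000 + 882000 + 265200 + 46000 + 88500 + 1660500 + 954600 + 104000 = 4138800
Σ wᵢ·x = 27×15 + 24×63 + 4×52 + 13×20 + 7×15 + 16×81 + 29×86 + 9×20
  = 6460
Ratio = 4138800 / 6460 = 640.68111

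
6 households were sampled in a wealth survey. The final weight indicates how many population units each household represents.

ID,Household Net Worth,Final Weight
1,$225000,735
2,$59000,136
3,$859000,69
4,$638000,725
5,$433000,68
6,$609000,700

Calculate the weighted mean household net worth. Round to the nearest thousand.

Weighted sum = 1150964000
Sum of weights = 735 + 136 + 69 + 725 + 68 + 700 = 2433
Weighted mean = 1150964000 / 2433 = 473063.71

473000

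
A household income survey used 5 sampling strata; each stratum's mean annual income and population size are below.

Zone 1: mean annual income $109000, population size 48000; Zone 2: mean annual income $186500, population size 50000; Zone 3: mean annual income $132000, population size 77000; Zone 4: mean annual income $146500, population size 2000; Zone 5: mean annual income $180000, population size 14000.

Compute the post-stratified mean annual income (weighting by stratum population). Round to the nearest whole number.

Σ Nₕ·x̄ₕ = 109000×48000 + 186500×50000 + 132000×77000 + 146500×2000 + 180000×14000
  = 5232000000 + 9325000000 + 10164000000 + 293000000 + 2520000000 = 27534000000
Σ Nₕ = 48000 + 50000 + 77000 + 2000 + 14000 = 191000
Overall mean = 27534000000 / 191000 = 144157.07

144157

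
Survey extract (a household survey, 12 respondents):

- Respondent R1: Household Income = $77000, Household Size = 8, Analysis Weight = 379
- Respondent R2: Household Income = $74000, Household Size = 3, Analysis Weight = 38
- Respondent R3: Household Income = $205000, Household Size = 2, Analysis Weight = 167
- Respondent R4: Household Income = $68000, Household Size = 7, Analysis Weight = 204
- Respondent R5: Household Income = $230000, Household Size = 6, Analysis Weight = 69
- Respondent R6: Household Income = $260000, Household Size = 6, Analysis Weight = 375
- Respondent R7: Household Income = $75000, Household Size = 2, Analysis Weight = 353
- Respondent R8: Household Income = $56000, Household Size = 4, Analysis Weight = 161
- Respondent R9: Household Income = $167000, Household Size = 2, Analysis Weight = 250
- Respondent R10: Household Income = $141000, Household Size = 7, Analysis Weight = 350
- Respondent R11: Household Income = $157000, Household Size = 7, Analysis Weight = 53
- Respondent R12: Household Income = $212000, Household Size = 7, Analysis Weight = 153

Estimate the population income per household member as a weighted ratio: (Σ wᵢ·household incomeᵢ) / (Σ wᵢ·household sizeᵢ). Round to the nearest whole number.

Σ wᵢ·y = 77000×379 + 74000×38 + 205000×167 + 68000×204 + 230000×69 + 260000×375 + 75000×353 + 56000×161 + 167000×250 + 141000×350 + 157000×53 + 212000×153
  = 29183000 + 2812000 + 34235000 + 13872000 + 15870000 + 97500000 + 26475000 + 9016000 + 41750000 + 49350000 + 8321000 + 32436000 = 360820000
Σ wᵢ·x = 8×379 + 3×38 + 2×167 + 7×204 + 6×69 + 6×375 + 2×353 + 4×161 + 2×250 + 7×350 + 7×53 + 7×153
  = 3032 + 114 + 334 + 1428 + 414 + 2250 + 706 + 644 + 500 + 2450 + 371 + 1071 = 13314
Ratio = 360820000 / 13314 = 27100.796

27101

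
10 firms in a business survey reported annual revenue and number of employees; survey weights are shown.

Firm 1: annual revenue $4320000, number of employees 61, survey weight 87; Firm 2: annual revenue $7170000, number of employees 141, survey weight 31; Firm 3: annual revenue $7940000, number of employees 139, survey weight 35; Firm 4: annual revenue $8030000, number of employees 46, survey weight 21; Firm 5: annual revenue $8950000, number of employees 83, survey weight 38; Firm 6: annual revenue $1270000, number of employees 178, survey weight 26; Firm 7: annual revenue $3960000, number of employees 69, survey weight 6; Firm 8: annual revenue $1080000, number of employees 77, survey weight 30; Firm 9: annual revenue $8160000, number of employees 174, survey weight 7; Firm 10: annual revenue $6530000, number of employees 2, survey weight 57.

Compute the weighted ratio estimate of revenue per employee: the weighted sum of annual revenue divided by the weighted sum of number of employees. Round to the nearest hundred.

Σ wᵢ·y = 4320000×87 + 7170000×31 + 7940000×35 + 8030000×21 + 8950000×38 + 1270000×26 + 3960000×6 + 1080000×30 + 8160000×7 + 6530000×57
  = 375840000 + 222270000 + 277900000 + 168630000 + 340100000 + 33020000 + 23760000 + 32400000 + 57120000 + 372210000 = 1903250000
Σ wᵢ·x = 27347
Ratio = 1903250000 / 27347 = 69596.299

69600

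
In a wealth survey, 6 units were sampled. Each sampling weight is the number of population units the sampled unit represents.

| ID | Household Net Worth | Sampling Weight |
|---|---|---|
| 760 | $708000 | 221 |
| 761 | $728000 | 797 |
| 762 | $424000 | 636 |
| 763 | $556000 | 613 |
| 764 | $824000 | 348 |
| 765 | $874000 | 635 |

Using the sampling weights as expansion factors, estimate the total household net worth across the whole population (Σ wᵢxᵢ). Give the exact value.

Weighted total = 708000×221 + 728000×797 + 424000×636 + 556000×613 + 824000×348 + 874000×635
  = 156468000 + 580216000 + 269664000 + 340828000 + 286752000 + 554990000 = 2188918000

2188918000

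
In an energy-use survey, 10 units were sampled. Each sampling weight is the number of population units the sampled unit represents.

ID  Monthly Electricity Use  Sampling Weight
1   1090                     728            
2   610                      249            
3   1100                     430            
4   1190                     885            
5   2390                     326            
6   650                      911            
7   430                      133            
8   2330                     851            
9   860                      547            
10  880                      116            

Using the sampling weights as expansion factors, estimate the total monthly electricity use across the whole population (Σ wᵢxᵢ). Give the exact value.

6455370

Weighted total = 1090×728 + 610×249 + 1100×430 + 1190×885 + 2390×326 + 650×911 + 430×133 + 2330×851 + 860×547 + 880×116
  = 793520 + 151890 + 473000 + 1053150 + 779140 + 592150 + 57190 + 1982830 + 470420 + 102080 = 6455370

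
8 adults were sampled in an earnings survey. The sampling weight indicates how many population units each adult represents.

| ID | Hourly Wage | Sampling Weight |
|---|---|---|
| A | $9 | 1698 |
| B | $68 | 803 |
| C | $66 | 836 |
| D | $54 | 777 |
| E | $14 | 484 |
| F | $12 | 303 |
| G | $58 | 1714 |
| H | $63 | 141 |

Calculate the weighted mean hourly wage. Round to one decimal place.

42.3

Weighted sum = 9×1698 + 68×803 + 66×836 + 54×777 + 14×484 + 12×303 + 58×1714 + 63×141
  = 15282 + 54604 + 55176 + 41958 + 6776 + 3636 + 99412 + 8883 = 285727
Sum of weights = 1698 + 803 + 836 + 777 + 484 + 303 + 1714 + 141 = 6756
Weighted mean = 285727 / 6756 = 42.292333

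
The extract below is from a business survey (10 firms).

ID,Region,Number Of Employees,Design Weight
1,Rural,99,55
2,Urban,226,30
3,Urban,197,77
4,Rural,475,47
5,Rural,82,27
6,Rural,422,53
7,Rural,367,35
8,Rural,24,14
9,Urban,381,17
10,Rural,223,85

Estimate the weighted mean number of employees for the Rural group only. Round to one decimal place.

267.4

Rural rows: 1, 4, 5, 6, 7, 8, 10
Weighted sum = 99×55 + 475×47 + 82×27 + 422×53 + 367×35 + 24×14 + 223×85
  = 5445 + 22325 + 2214 + 22366 + 12845 + 336 + 18955 = 84486
Sum of weights = 55 + 47 + 27 + 53 + 35 + 14 + 85 = 316
Weighted mean = 84486 / 316 = 267.36076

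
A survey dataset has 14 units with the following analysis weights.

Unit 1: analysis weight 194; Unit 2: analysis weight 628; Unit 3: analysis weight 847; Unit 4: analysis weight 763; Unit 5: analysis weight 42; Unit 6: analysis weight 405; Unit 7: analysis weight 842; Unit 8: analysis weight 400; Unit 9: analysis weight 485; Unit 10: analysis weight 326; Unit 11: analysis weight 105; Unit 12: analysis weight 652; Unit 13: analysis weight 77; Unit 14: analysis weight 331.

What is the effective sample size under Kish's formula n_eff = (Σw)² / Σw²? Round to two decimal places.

Σ wᵢ = 6097
Σ wᵢ² = 3659471
n_eff = 6097² / 3659471 = 37173409 / 3659471 = 10.158137

10.16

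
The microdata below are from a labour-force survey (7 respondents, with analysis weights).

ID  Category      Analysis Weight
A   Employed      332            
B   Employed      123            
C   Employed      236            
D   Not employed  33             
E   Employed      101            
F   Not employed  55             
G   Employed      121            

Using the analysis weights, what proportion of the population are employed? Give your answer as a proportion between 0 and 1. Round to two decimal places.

0.91

Sum of weights for 'Employed' = 332 + 123 + 236 + 101 + 121 = 913
Total weight = 332 + 123 + 236 + 33 + 101 + 55 + 121 = 1001
Weighted proportion = 913 / 1001 = 0.91208791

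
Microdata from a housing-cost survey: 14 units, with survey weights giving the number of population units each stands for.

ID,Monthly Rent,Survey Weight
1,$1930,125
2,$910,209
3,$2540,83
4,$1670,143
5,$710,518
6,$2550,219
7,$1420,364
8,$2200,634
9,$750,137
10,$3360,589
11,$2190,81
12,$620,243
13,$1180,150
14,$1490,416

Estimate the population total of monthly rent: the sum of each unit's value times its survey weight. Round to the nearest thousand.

6926000

Weighted total = 6925660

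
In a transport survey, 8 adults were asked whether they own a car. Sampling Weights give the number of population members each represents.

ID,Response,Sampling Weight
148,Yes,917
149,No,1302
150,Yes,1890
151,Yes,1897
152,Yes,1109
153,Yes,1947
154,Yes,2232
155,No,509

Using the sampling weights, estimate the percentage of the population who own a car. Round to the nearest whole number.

Sum of weights for 'Yes' = 917 + 1890 + 1897 + 1109 + 1947 + 2232 = 9992
Total weight = 917 + 1302 + 1890 + 1897 + 1109 + 1947 + 2232 + 509 = 11803
Weighted proportion = 9992 / 11803 = 0.84656443 → 84.656443%

85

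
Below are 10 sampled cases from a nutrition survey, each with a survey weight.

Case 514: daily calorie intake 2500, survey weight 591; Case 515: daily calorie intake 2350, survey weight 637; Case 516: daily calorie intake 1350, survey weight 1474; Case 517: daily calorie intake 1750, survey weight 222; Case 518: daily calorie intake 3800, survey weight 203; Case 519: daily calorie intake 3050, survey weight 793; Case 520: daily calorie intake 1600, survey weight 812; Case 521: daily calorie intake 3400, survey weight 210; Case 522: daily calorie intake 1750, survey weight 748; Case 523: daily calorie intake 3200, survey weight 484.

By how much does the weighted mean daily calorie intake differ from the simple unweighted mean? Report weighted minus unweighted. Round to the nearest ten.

-300

Unweighted sum = 2500 + 2350 + 1350 + 1750 + 3800 + 3050 + 1600 + 3400 + 1750 + 3200 = 24750
Unweighted mean = 24750 / 10 = 2475
Weighted sum = 2500×591 + 2350×637 + 1350×1474 + 1750×222 + 3800×203 + 3050×793 + 1600×812 + 3400×210 + 1750×748 + 3200×484
  = 1477500 + 1496950 + 1989900 + 388500 + 771400 + 2418650 + 1299200 + 714000 + 1309000 + 1548800 = 13413900
Sum of weights = 591 + 637 + 1474 + 222 + 203 + 793 + 812 + 210 + 748 + 484 = 6174
Weighted mean = 13413900 / 6174 = 2172.6433
Difference (weighted minus unweighted) = -302.35666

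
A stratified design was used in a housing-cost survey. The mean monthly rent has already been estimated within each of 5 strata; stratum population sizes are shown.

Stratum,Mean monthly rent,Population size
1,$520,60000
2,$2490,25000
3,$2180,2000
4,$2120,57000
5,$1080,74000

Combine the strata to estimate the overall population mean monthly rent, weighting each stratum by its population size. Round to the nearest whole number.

Σ Nₕ·x̄ₕ = 520×60000 + 2490×25000 + 2180×2000 + 2120×57000 + 1080×74000
  = 298570000
Σ Nₕ = 60000 + 25000 + 2000 + 57000 + 74000 = 218000
Overall mean = 298570000 / 218000 = 1369.5872

1370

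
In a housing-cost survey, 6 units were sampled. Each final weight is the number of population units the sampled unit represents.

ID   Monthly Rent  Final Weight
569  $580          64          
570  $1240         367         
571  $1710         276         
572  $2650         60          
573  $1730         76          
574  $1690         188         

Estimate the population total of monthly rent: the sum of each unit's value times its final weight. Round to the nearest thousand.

1572000

Weighted total = 580×64 + 1240×367 + 1710×276 + 2650×60 + 1730×76 + 1690×188
  = 37120 + 455080 + 471960 + 159000 + 131480 + 317720 = 1572360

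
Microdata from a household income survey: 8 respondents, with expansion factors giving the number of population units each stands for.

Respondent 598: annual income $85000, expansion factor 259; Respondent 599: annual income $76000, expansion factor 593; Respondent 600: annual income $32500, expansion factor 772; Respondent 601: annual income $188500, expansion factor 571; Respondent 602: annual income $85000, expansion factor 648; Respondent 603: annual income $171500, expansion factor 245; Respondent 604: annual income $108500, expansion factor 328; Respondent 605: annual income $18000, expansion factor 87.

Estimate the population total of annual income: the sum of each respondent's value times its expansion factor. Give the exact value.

334058000

Weighted total = 85000×259 + 76000×593 + 32500×772 + 188500×571 + 85000×648 + 171500×245 + 108500×328 + 18000×87
  = 22015000 + 45068000 + 25090000 + 107633500 + 55080000 + 42017500 + 35588000 + 1566000 = 334058000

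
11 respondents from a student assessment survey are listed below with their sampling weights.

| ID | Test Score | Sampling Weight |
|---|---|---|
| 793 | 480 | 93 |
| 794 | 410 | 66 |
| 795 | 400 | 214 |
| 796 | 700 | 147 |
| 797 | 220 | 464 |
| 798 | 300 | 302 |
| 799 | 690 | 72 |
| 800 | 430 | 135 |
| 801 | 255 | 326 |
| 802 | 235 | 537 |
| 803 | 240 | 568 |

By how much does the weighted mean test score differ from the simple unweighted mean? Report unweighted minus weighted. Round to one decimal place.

Unweighted sum = 480 + 410 + 400 + 700 + 220 + 300 + 690 + 430 + 255 + 235 + 240 = 4360
Unweighted mean = 4360 / 11 = 396.36364
Weighted sum = 480×93 + 410×66 + 400×214 + 700×147 + 220×464 + 300×302 + 690×72 + 430×135 + 255×326 + 235×537 + 240×568
  = 906255
Sum of weights = 2924
Weighted mean = 906255 / 2924 = 309.93673
Difference (unweighted minus weighted) = 86.426906

86.4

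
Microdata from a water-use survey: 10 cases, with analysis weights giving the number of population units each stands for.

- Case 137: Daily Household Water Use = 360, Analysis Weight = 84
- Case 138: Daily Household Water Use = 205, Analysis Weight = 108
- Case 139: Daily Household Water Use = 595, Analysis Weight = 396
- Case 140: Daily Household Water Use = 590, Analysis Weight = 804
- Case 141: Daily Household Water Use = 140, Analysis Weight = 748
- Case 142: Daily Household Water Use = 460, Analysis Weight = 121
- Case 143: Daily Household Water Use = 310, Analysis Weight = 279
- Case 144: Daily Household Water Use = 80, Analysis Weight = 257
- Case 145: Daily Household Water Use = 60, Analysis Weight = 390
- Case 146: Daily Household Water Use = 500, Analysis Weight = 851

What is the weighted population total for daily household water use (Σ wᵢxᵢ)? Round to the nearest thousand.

1479000

Weighted total = 360×84 + 205×108 + 595×396 + 590×804 + 140×748 + 460×121 + 310×279 + 80×257 + 60×390 + 500×851
  = 30240 + 22140 + 235620 + 474360 + 104720 + 55660 + 86490 + 20560 + 23400 + 425500 = 1478690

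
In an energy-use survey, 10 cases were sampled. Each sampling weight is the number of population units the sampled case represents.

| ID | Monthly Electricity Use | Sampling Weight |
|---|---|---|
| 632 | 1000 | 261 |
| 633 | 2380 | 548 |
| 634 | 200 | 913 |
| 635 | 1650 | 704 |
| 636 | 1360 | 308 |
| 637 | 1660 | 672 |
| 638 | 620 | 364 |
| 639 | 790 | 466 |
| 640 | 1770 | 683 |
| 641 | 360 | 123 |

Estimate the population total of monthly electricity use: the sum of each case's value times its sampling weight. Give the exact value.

6290850

Weighted total = 1000×261 + 2380×548 + 200×913 + 1650×704 + 1360×308 + 1660×672 + 620×364 + 790×466 + 1770×683 + 360×123
  = 261000 + 1304240 + 182600 + 1161600 + 418880 + 1115520 + 225680 + 368140 + 1208910 + 44280 = 6290850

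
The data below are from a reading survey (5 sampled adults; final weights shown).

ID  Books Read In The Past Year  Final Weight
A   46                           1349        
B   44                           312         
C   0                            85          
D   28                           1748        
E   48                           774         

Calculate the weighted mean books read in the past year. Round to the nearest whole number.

38

Weighted sum = 46×1349 + 44×312 + 0×85 + 28×1748 + 48×774
  = 62054 + 13728 + 0 + 48944 + 37152 = 161878
Sum of weights = 4268
Weighted mean = 161878 / 4268 = 37.928304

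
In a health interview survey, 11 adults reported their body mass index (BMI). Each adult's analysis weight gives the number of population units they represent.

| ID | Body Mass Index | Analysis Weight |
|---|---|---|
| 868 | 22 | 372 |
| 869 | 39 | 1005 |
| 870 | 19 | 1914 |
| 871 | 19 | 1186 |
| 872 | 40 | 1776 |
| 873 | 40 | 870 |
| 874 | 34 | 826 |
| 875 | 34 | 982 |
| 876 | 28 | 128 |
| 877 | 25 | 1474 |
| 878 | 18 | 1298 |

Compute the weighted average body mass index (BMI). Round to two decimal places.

Weighted sum = 22×372 + 39×1005 + 19×1914 + 19×1186 + 40×1776 + 40×870 + 34×826 + 34×982 + 28×128 + 25×1474 + 18×1298
  = 8184 + 39195 + 36366 + 22534 + 71040 + 34800 + 28084 + 33388 + 3584 + 36850 + 23364 = 337389
Sum of weights = 372 + 1005 + 1914 + 1186 + 1776 + 870 + 826 + 982 + 128 + 1474 + 1298 = 11831
Weighted mean = 337389 / 11831 = 28.51737

28.52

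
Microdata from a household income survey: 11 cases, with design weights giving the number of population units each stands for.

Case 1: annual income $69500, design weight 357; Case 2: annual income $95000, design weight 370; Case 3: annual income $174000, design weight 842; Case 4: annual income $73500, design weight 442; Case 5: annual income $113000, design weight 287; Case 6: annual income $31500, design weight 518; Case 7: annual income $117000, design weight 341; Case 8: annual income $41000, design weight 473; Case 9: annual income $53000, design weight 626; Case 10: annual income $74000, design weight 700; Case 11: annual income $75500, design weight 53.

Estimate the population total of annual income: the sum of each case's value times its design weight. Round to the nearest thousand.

435974000

Weighted total = 435974000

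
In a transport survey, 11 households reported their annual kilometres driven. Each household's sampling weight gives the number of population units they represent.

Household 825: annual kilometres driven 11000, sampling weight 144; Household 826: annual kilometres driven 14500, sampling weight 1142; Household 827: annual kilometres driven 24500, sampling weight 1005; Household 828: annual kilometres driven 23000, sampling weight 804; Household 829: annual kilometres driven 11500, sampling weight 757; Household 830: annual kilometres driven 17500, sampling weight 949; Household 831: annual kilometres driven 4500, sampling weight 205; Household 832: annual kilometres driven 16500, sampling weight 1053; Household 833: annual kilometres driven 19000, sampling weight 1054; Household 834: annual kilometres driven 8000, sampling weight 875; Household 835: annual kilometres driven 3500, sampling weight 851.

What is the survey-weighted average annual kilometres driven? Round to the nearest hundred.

Weighted sum = 11000×144 + 14500×1142 + 24500×1005 + 23000×804 + 11500×757 + 17500×949 + 4500×205 + 16500×1053 + 19000×1054 + 8000×875 + 3500×851
  = 1584000 + 16559000 + 24622500 + 18492000 + 8705500 + 16607500 + 922500 + 17374500 + 20026000 + 7000000 + 2978500 = 134872000
Sum of weights = 144 + 1142 + 1005 + 804 + 757 + 949 + 205 + 1053 + 1054 + 875 + 851 = 8839
Weighted mean = 134872000 / 8839 = 15258.74

15300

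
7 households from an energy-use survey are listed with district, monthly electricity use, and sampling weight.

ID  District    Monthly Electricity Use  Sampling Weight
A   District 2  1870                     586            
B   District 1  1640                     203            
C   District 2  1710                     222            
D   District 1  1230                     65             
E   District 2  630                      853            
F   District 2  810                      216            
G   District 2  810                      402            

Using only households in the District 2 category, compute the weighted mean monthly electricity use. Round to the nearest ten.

1100

District 2 rows: A, C, E, F, G
Weighted sum = 1870×586 + 1710×222 + 630×853 + 810×216 + 810×402
  = 2513410
Sum of weights = 586 + 222 + 853 + 216 + 402 = 2279
Weighted mean = 2513410 / 2279 = 1102.8565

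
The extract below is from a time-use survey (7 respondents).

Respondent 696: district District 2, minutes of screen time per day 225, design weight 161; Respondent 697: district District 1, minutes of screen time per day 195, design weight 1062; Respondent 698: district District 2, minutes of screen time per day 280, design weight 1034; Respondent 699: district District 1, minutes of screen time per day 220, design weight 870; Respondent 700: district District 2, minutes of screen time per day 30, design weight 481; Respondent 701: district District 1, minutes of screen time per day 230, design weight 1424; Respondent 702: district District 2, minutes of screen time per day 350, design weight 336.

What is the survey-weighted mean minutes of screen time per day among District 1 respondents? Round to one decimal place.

District 1 rows: 697, 699, 701
Weighted sum = 195×1062 + 220×870 + 230×1424
  = 726010
Sum of weights = 1062 + 870 + 1424 = 3356
Weighted mean = 726010 / 3356 = 216.33194

216.3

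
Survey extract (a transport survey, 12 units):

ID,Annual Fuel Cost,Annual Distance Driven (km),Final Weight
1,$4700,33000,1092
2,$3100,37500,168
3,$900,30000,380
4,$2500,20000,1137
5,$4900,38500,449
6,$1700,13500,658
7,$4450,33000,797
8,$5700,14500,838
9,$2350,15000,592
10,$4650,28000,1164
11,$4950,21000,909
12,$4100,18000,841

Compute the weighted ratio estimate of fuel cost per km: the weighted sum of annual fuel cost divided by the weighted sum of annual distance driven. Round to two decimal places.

0.16

Σ wᵢ·y = 4700×1092 + 3100×168 + 900×380 + 2500×1137 + 4900×449 + 1700×658 + 4450×797 + 5700×838 + 2350×592 + 4650×1164 + 4950×909 + 4100×841
  = 5132400 + 520800 + 342000 + 2842500 + 2200100 + 1118600 + 3546650 + 4776600 + 1391200 + 5412600 + 4499550 + 3448100 = 35231100
Σ wᵢ·x = 33000×1092 + 37500×168 + 30000×380 + 20000×1137 + 38500×449 + 13500×658 + 33000×797 + 14500×838 + 15000×592 + 28000×1164 + 21000×909 + 18000×841
  = 36036000 + 6300000 + 11400000 + 22740000 + 17286500 + 8883000 + 26301000 + 12151000 + 8880000 + 32592000 + 19089000 + 15138000 = 216796500
Ratio = 35231100 / 216796500 = 0.1625077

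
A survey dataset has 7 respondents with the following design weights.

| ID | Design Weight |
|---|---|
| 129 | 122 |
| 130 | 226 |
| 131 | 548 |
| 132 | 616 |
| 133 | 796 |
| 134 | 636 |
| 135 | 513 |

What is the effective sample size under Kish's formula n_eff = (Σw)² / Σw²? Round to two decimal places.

5.84

Σ wᵢ = 3457
Σ wᵢ² = 14884 + 51076 + 300304 + 379456 + 633616 + 404496 + 263169 = 2047001
n_eff = 3457² / 2047001 = 11950849 / 2047001 = 5.8382233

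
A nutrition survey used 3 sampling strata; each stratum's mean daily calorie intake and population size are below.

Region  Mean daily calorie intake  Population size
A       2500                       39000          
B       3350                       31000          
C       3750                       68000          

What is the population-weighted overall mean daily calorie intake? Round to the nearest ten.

3310

Σ Nₕ·x̄ₕ = 2500×39000 + 3350×31000 + 3750×68000
  = 456350000
Σ Nₕ = 39000 + 31000 + 68000 = 138000
Overall mean = 456350000 / 138000 = 3306.8841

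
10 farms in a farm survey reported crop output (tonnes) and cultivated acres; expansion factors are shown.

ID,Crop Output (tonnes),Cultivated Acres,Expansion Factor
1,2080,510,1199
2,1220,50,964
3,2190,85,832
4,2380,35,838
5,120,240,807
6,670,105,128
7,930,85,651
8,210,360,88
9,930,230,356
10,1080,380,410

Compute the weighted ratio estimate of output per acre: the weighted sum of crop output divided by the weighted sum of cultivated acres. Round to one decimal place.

7.0

Σ wᵢ·y = 2080×1199 + 1220×964 + 2190×832 + 2380×838 + 120×807 + 670×128 + 930×651 + 210×88 + 930×356 + 1080×410
  = 9066910
Σ wᵢ·x = 510×1199 + 50×964 + 85×832 + 35×838 + 240×807 + 105×128 + 85×651 + 360×88 + 230×356 + 380×410
  = 611490 + 48200 + 70720 + 29330 + 193680 + 13440 + 55335 + 31680 + 81880 + 155800 = 1291555
Ratio = 9066910 / 1291555 = 7.0201501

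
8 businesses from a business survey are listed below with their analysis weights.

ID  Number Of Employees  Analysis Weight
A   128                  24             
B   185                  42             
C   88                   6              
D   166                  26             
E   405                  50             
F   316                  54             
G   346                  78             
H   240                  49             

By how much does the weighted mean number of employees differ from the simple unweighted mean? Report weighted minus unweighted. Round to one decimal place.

44.6

Unweighted sum = 128 + 185 + 88 + 166 + 405 + 316 + 346 + 240 = 1874
Unweighted mean = 1874 / 8 = 234.25
Weighted sum = 128×24 + 185×42 + 88×6 + 166×26 + 405×50 + 316×54 + 346×78 + 240×49
  = 91748
Sum of weights = 24 + 42 + 6 + 26 + 50 + 54 + 78 + 49 = 329
Weighted mean = 91748 / 329 = 278.8693
Difference (weighted minus unweighted) = 44.619301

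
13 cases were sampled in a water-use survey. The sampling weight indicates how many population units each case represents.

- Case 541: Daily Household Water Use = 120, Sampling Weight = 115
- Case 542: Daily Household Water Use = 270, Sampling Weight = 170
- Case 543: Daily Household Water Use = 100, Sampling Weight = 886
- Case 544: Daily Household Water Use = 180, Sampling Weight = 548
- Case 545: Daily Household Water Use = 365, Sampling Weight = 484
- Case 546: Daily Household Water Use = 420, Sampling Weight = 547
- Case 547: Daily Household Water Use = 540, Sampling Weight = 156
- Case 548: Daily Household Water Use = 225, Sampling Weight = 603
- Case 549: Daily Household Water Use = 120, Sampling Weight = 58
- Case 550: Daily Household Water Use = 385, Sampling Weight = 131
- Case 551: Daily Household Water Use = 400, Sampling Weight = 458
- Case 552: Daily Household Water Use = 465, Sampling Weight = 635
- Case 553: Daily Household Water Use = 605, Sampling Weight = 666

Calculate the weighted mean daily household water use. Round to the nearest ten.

330

Weighted sum = 1812055
Sum of weights = 5457
Weighted mean = 1812055 / 5457 = 332.06066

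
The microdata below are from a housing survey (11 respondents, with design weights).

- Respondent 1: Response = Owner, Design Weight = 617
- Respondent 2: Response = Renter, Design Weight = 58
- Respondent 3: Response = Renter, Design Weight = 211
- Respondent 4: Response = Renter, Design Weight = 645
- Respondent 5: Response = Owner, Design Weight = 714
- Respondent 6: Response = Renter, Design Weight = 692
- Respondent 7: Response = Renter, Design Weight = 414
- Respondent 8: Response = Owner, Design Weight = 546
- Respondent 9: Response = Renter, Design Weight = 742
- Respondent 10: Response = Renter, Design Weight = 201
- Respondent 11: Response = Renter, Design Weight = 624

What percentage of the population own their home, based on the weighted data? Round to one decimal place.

34.4

Sum of weights for 'Owner' = 617 + 714 + 546 = 1877
Total weight = 617 + 58 + 211 + 645 + 714 + 692 + 414 + 546 + 742 + 201 + 624 = 5464
Weighted proportion = 1877 / 5464 = 0.34352123 → 34.352123%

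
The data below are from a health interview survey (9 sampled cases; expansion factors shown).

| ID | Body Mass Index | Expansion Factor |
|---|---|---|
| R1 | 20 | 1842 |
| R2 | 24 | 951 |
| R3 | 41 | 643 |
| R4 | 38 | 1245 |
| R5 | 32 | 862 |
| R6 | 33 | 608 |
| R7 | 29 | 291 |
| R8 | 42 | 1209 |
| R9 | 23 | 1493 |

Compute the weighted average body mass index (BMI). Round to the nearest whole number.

30

Weighted sum = 20×1842 + 24×951 + 41×643 + 38×1245 + 32×862 + 33×608 + 29×291 + 42×1209 + 23×1493
  = 36840 + 22824 + 26363 + 47310 + 27584 + 20064 + 8439 + 50778 + 34339 = 274541
Sum of weights = 1842 + 951 + 643 + 1245 + 862 + 608 + 291 + 1209 + 1493 = 9144
Weighted mean = 274541 / 9144 = 30.024169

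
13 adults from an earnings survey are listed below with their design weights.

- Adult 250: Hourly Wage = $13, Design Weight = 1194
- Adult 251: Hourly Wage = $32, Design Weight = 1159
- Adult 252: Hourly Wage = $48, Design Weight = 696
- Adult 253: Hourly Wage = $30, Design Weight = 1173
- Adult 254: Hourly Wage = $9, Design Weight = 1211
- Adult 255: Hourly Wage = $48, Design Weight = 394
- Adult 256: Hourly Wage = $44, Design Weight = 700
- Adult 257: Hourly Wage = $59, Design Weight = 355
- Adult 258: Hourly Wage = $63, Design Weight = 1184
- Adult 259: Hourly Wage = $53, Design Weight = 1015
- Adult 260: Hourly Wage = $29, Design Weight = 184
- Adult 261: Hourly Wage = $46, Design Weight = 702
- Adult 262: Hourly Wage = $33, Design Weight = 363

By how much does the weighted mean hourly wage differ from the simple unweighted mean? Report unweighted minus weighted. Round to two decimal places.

2.14

Unweighted sum = 507
Unweighted mean = 507 / 13 = 39
Weighted sum = 380758
Sum of weights = 10330
Weighted mean = 380758 / 10330 = 36.859439
Difference (unweighted minus weighted) = 2.1405615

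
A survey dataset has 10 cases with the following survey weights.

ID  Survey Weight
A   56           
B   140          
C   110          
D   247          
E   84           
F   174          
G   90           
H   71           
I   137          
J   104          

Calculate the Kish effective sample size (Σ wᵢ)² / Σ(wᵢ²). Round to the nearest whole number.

Σ wᵢ = 56 + 140 + 110 + 247 + 84 + 174 + 90 + 71 + 137 + 104 = 1213
Σ wᵢ² = 3136 + 19600 + 12100 + 61009 + 7056 + 30276 + 8100 + 5041 + 18769 + 10816 = 175903
n_eff = 1213² / 175903 = 1471369 / 175903 = 8.3646612

8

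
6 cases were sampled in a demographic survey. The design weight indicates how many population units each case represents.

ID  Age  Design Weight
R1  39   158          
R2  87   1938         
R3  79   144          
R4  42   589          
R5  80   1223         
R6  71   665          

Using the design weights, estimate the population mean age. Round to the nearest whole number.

75

Weighted sum = 39×158 + 87×1938 + 79×144 + 42×589 + 80×1223 + 71×665
  = 6162 + 168606 + 11376 + 24738 + 97840 + 47215 = 355937
Sum of weights = 158 + 1938 + 144 + 589 + 1223 + 665 = 4717
Weighted mean = 355937 / 4717 = 75.458342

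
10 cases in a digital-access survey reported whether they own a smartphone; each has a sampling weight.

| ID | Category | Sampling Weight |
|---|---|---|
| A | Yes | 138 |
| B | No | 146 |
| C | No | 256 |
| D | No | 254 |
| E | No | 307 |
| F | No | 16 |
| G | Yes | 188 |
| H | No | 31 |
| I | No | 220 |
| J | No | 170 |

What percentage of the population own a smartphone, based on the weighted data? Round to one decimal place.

18.9

Sum of weights for 'Yes' = 138 + 188 = 326
Total weight = 138 + 146 + 256 + 254 + 307 + 16 + 188 + 31 + 220 + 170 = 1726
Weighted proportion = 326 / 1726 = 0.18887601 → 18.887601%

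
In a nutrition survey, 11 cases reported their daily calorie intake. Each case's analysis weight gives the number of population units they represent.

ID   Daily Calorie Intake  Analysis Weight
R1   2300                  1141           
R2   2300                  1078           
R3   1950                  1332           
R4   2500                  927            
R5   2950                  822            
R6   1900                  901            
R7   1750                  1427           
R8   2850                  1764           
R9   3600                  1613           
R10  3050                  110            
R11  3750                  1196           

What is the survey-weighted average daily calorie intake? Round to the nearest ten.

2620

Weighted sum = 2300×1141 + 2300×1078 + 1950×1332 + 2500×927 + 2950×822 + 1900×901 + 1750×1427 + 2850×1764 + 3600×1613 + 3050×110 + 3750×1196
  = 2624300 + 2479400 + 2597400 + 2317500 + 2424900 + 1711900 + 2497250 + 5027400 + 5806800 + 335500 + 4485000 = 32307350
Sum of weights = 1141 + 1078 + 1332 + 927 + 822 + 901 + 1427 + 1764 + 1613 + 110 + 1196 = 12311
Weighted mean = 32307350 / 12311 = 2624.2669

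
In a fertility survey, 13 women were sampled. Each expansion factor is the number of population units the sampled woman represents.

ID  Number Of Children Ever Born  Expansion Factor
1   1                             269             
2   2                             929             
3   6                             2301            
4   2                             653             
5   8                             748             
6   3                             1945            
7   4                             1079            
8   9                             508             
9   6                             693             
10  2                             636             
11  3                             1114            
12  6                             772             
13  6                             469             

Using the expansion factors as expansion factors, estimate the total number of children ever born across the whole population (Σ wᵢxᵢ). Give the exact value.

54164

Weighted total = 54164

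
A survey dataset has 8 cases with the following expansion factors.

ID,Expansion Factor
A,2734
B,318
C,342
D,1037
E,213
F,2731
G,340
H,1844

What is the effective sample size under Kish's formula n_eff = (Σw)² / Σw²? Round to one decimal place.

Σ wᵢ = 2734 + 318 + 342 + 1037 + 213 + 2731 + 340 + 1844 = 9559
Σ wᵢ² = 7474756 + 101124 + 116964 + 1075369 + 45369 + 7458361 + 115600 + 3400336 = 19787879
n_eff = 9559² / 19787879 = 91374481 / 19787879 = 4.6176996

4.6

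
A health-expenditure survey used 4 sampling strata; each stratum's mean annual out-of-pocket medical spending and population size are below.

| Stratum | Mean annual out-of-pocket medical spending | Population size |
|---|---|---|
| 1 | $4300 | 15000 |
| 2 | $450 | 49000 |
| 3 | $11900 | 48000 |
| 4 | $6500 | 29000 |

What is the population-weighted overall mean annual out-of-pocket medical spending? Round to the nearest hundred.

Σ Nₕ·x̄ₕ = 4300×15000 + 450×49000 + 11900×48000 + 6500×29000
  = 846250000
Σ Nₕ = 141000
Overall mean = 846250000 / 141000 = 6001.773

6000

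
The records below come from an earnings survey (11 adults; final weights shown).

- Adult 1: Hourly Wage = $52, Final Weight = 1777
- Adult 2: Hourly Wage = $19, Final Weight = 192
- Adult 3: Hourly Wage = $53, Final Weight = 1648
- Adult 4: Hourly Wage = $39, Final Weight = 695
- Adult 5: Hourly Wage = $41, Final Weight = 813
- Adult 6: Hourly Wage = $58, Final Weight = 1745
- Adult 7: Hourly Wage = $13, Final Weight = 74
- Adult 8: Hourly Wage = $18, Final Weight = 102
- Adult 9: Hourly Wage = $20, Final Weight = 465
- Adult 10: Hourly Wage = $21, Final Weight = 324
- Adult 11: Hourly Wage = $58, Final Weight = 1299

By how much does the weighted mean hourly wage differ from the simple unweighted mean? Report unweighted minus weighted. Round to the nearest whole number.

-12

Unweighted sum = 52 + 19 + 53 + 39 + 41 + 58 + 13 + 18 + 20 + 21 + 58 = 392
Unweighted mean = 392 / 11 = 35.636364
Weighted sum = 52×1777 + 19×192 + 53×1648 + 39×695 + 41×813 + 58×1745 + 13×74 + 18×102 + 20×465 + 21×324 + 58×1299
  = 92404 + 3648 + 87344 + 27105 + 33333 + 101210 + 962 + 1836 + 9300 + 6804 + 75342 = 439288
Sum of weights = 1777 + 192 + 1648 + 695 + 813 + 1745 + 74 + 102 + 465 + 324 + 1299 = 9134
Weighted mean = 439288 / 9134 = 48.093716
Difference (unweighted minus weighted) = -12.457352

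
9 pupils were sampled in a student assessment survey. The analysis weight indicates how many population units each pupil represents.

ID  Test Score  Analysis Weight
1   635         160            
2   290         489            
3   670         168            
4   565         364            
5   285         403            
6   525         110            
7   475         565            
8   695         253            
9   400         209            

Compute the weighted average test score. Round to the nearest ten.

460

Weighted sum = 635×160 + 290×489 + 670×168 + 565×364 + 285×403 + 525×110 + 475×565 + 695×253 + 400×209
  = 101600 + 141810 + 112560 + 205660 + 114855 + 57750 + 268375 + 175835 + 83600 = 1262045
Sum of weights = 160 + 489 + 168 + 364 + 403 + 110 + 565 + 253 + 209 = 2721
Weighted mean = 1262045 / 2721 = 463.81661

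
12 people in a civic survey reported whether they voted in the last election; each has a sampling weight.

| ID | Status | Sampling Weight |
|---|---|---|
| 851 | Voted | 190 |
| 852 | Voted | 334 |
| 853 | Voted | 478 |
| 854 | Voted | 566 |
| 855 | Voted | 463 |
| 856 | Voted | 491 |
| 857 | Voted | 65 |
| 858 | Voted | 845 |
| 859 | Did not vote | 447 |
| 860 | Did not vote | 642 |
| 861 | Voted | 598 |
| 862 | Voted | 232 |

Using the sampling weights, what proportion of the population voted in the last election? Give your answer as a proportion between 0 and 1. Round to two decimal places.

Sum of weights for 'Voted' = 190 + 334 + 478 + 566 + 463 + 491 + 65 + 845 + 598 + 232 = 4262
Total weight = 190 + 334 + 478 + 566 + 463 + 491 + 65 + 845 + 447 + 642 + 598 + 232 = 5351
Weighted proportion = 4262 / 5351 = 0.79648664

0.80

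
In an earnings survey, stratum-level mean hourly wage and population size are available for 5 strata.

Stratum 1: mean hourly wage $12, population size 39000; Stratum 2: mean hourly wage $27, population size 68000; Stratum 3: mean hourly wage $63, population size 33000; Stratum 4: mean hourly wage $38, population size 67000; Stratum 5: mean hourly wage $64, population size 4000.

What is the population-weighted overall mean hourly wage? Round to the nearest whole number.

Σ Nₕ·x̄ₕ = 12×39000 + 27×68000 + 63×33000 + 38×67000 + 64×4000
  = 468000 + 1836000 + 2079000 + 2546000 + 256000 = 7185000
Σ Nₕ = 39000 + 68000 + 33000 + 67000 + 4000 = 211000
Overall mean = 7185000 / 211000 = 34.052133

34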